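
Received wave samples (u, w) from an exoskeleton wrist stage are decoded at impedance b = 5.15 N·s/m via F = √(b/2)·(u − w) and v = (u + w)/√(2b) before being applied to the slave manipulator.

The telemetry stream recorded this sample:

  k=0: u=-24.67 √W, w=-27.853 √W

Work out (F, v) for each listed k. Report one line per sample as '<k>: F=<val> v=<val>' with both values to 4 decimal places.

0: F=5.1077 v=-16.3656

k=0: u−w=3.1830, u+w=-52.5230; √(b/2)=1.6047, √(2b)=3.2094; F=1.6047×3.183=5.1077, v=-52.5230/3.2094=-16.3656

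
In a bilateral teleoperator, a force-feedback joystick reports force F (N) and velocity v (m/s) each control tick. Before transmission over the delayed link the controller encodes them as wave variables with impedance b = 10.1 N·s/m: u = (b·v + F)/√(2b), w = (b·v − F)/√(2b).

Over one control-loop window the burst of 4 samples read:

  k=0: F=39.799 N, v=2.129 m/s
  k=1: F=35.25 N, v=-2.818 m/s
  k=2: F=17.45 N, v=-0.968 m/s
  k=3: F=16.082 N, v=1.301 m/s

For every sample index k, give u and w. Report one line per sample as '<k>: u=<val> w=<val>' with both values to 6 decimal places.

0: u=13.639494 w=-4.070829
1: u=1.510355 w=-14.175689
2: u=1.707265 w=-6.057883
3: u=6.501832 w=-0.654564

k=0: b·v=10.1×2.129=21.502900; √(2b)=4.494441; u=(21.502900+39.799)/4.494441=13.639494, w=(21.502900−39.799)/4.494441=-4.070829
k=1: b·v=10.1×(-2.818)=-28.461800; √(2b)=4.494441; u=(-28.461800+35.25)/4.494441=1.510355, w=(-28.461800−35.25)/4.494441=-14.175689
k=2: b·v=10.1×(-0.968)=-9.776800; √(2b)=4.494441; u=(-9.776800+17.45)/4.494441=1.707265, w=(-9.776800−17.45)/4.494441=-6.057883
k=3: b·v=10.1×1.301=13.140100; √(2b)=4.494441; u=(13.140100+16.082)/4.494441=6.501832, w=(13.140100−16.082)/4.494441=-0.654564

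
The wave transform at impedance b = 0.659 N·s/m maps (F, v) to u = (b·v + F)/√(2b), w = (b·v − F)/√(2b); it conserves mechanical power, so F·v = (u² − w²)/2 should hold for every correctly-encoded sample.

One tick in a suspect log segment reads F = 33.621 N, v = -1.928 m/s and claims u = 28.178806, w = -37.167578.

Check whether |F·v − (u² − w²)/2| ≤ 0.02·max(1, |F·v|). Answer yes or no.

no

F·v = 33.621×(-1.928) = -64.821288 W.
(u² − w²)/2 = (794.045108 − 1381.428854)/2 = -293.691873 W.
|Δ| = 228.870585;  2% of max(1, |F·v|) = 1.296426.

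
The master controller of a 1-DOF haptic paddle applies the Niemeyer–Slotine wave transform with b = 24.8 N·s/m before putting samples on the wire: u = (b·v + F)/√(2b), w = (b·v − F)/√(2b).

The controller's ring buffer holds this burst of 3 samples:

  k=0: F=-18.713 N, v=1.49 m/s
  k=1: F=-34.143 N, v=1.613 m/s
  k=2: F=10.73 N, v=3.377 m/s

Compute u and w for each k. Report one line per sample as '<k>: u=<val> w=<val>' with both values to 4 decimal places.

k=0: b·v=24.8×1.49=36.9520; √(2b)=7.0427; u=(36.9520+(-18.713))/7.0427=2.5898, w=(36.9520−(-18.713))/7.0427=7.9039
k=1: b·v=24.8×1.613=40.0024; √(2b)=7.0427; u=(40.0024+(-34.143))/7.0427=0.8320, w=(40.0024−(-34.143))/7.0427=10.5279
k=2: b·v=24.8×3.377=83.7496; √(2b)=7.0427; u=(83.7496+10.73)/7.0427=13.4152, w=(83.7496−10.73)/7.0427=10.3681

0: u=2.5898 w=7.9039
1: u=0.8320 w=10.5279
2: u=13.4152 w=10.3681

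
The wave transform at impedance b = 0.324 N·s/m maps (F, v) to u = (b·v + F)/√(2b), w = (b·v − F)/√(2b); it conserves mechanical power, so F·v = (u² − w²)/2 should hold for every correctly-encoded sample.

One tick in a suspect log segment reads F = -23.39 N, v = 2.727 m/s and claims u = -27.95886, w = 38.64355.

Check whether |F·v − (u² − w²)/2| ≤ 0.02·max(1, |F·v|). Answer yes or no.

no

F·v = (-23.39)×2.727 = -63.7845 W.
(u² − w²)/2 = (781.6979 − 1493.3240)/2 = -355.8131 W.
|Δ| = 292.0285;  2% of max(1, |F·v|) = 1.2757.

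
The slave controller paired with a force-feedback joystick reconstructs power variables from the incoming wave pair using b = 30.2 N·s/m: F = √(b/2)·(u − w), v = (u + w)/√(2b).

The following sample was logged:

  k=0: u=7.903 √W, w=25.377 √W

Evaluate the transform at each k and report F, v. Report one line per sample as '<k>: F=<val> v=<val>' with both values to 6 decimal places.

0: F=-67.901725 v=4.282179

k=0: u−w=-17.474000, u+w=33.280000; √(b/2)=3.885872, √(2b)=7.771744; F=3.885872×(-17.474)=-67.901725, v=33.280000/7.771744=4.282179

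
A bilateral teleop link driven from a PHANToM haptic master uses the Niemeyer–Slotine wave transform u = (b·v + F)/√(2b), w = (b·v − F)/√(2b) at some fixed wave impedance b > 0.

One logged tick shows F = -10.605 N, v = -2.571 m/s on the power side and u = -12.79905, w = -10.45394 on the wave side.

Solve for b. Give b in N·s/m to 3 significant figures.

b = 40.9 N·s/m

u + w = -23.2530;  u + w = √(2b)·v, so √(2b) = -23.2530/(-2.571) = 9.0443.
b = (√(2b))²/2 = 81.8000/2 = 40.9000.
(Check via u − w = 2F/√(2b): u − w = -2.3451, 2F/√(2b) = -2.3451.)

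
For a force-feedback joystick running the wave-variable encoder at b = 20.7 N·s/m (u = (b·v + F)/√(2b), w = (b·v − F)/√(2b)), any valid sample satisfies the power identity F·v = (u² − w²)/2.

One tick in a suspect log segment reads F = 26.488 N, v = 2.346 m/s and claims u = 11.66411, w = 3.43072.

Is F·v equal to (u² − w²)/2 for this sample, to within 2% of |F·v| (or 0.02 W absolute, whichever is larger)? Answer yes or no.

F·v = 26.488×2.346 = 62.14085 W.
(u² − w²)/2 = (136.05146 − 11.76984)/2 = 62.14081 W.
|Δ| = 0.00004;  2% of max(1, |F·v|) = 1.24282.

yes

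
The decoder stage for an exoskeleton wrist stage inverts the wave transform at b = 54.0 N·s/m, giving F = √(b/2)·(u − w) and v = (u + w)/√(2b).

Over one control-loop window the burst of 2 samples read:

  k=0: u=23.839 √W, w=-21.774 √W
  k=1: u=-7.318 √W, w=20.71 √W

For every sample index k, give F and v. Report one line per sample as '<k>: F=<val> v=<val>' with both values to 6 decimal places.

k=0: u−w=45.613000, u+w=2.065000; √(b/2)=5.196152, √(2b)=10.392305; F=5.196152×45.613=237.012100, v=2.065000/10.392305=0.198705
k=1: u−w=-28.028000, u+w=13.392000; √(b/2)=5.196152, √(2b)=10.392305; F=5.196152×(-28.028)=-145.637760, v=13.392000/10.392305=1.288646

0: F=237.012100 v=0.198705
1: F=-145.637760 v=1.288646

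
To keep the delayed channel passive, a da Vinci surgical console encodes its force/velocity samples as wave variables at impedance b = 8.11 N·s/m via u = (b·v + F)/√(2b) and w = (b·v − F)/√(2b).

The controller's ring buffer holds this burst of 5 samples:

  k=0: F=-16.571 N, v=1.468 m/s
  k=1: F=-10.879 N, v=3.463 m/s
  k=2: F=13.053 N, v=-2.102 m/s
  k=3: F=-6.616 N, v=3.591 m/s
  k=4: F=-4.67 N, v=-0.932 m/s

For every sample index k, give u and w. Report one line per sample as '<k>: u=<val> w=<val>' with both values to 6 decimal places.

0: u=-1.158443 w=7.070675
1: u=4.272211 w=9.674696
2: u=-0.991760 w=-7.473848
3: u=5.588463 w=8.873952
4: u=-3.036327 w=-0.717216

k=0: b·v=8.11×1.468=11.905480; √(2b)=4.027406; u=(11.905480+(-16.571))/4.027406=-1.158443, w=(11.905480−(-16.571))/4.027406=7.070675
k=1: b·v=8.11×3.463=28.084930; √(2b)=4.027406; u=(28.084930+(-10.879))/4.027406=4.272211, w=(28.084930−(-10.879))/4.027406=9.674696
k=2: b·v=8.11×(-2.102)=-17.047220; √(2b)=4.027406; u=(-17.047220+13.053)/4.027406=-0.991760, w=(-17.047220−13.053)/4.027406=-7.473848
k=3: b·v=8.11×3.591=29.123010; √(2b)=4.027406; u=(29.123010+(-6.616))/4.027406=5.588463, w=(29.123010−(-6.616))/4.027406=8.873952
k=4: b·v=8.11×(-0.932)=-7.558520; √(2b)=4.027406; u=(-7.558520+(-4.67))/4.027406=-3.036327, w=(-7.558520−(-4.67))/4.027406=-0.717216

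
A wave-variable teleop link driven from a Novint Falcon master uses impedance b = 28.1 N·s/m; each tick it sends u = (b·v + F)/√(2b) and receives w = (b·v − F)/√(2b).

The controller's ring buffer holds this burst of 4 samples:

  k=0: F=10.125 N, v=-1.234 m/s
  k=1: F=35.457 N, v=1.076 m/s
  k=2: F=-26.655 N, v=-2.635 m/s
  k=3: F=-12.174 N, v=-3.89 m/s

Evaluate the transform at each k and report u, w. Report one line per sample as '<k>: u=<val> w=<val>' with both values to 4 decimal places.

k=0: b·v=28.1×(-1.234)=-34.6754; √(2b)=7.4967; u=(-34.6754+10.125)/7.4967=-3.2748, w=(-34.6754−10.125)/7.4967=-5.9760
k=1: b·v=28.1×1.076=30.2356; √(2b)=7.4967; u=(30.2356+35.457)/7.4967=8.7629, w=(30.2356−35.457)/7.4967=-0.6965
k=2: b·v=28.1×(-2.635)=-74.0435; √(2b)=7.4967; u=(-74.0435+(-26.655))/7.4967=-13.4324, w=(-74.0435−(-26.655))/7.4967=-6.3213
k=3: b·v=28.1×(-3.89)=-109.3090; √(2b)=7.4967; u=(-109.3090+(-12.174))/7.4967=-16.2049, w=(-109.3090−(-12.174))/7.4967=-12.9571

0: u=-3.2748 w=-5.9760
1: u=8.7629 w=-0.6965
2: u=-13.4324 w=-6.3213
3: u=-16.2049 w=-12.9571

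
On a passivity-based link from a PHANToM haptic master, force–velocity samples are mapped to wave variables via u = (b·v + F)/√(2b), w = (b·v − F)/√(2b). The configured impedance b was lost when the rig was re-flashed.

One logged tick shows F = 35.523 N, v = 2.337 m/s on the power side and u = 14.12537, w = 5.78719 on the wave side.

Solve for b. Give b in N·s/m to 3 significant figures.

b = 36.3 N·s/m

u + w = 19.91256;  u + w = √(2b)·v, so √(2b) = 19.91256/2.337 = 8.52056.
b = (√(2b))²/2 = 72.60002/2 = 36.30001.
(Check via u − w = 2F/√(2b): u − w = 8.33818, 2F/√(2b) = 8.33818.)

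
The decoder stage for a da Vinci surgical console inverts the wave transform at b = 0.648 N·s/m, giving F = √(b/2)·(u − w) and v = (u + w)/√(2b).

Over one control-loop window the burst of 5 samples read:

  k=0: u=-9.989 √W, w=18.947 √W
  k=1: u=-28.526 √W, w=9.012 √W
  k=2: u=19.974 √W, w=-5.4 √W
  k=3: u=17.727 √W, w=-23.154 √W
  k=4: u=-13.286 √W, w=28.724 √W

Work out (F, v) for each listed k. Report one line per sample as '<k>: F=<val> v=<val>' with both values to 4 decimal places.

0: F=-16.4707 v=7.8688
1: F=-21.3670 v=-17.1413
2: F=14.4431 v=12.8020
3: F=23.2699 v=-4.7671
4: F=-23.9125 v=13.5609

k=0: u−w=-28.9360, u+w=8.9580; √(b/2)=0.5692, √(2b)=1.1384; F=0.5692×(-28.936)=-16.4707, v=8.9580/1.1384=7.8688
k=1: u−w=-37.5380, u+w=-19.5140; √(b/2)=0.5692, √(2b)=1.1384; F=0.5692×(-37.538)=-21.3670, v=-19.5140/1.1384=-17.1413
k=2: u−w=25.3740, u+w=14.5740; √(b/2)=0.5692, √(2b)=1.1384; F=0.5692×25.374=14.4431, v=14.5740/1.1384=12.8020
k=3: u−w=40.8810, u+w=-5.4270; √(b/2)=0.5692, √(2b)=1.1384; F=0.5692×40.881=23.2699, v=-5.4270/1.1384=-4.7671
k=4: u−w=-42.0100, u+w=15.4380; √(b/2)=0.5692, √(2b)=1.1384; F=0.5692×(-42.01)=-23.9125, v=15.4380/1.1384=13.5609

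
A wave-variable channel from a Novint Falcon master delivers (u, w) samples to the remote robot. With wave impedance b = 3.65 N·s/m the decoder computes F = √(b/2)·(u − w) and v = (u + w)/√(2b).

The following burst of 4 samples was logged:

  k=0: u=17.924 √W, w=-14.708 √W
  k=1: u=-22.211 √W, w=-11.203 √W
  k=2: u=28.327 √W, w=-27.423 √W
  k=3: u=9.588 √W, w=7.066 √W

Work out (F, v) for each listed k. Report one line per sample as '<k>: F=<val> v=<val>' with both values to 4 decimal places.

0: F=44.0834 v=1.1903
1: F=-14.8710 v=-12.3671
2: F=75.3141 v=0.3346
3: F=3.4070 v=6.1639

k=0: u−w=32.6320, u+w=3.2160; √(b/2)=1.3509, √(2b)=2.7019; F=1.3509×32.632=44.0834, v=3.2160/2.7019=1.1903
k=1: u−w=-11.0080, u+w=-33.4140; √(b/2)=1.3509, √(2b)=2.7019; F=1.3509×(-11.008)=-14.8710, v=-33.4140/2.7019=-12.3671
k=2: u−w=55.7500, u+w=0.9040; √(b/2)=1.3509, √(2b)=2.7019; F=1.3509×55.75=75.3141, v=0.9040/2.7019=0.3346
k=3: u−w=2.5220, u+w=16.6540; √(b/2)=1.3509, √(2b)=2.7019; F=1.3509×2.522=3.4070, v=16.6540/2.7019=6.1639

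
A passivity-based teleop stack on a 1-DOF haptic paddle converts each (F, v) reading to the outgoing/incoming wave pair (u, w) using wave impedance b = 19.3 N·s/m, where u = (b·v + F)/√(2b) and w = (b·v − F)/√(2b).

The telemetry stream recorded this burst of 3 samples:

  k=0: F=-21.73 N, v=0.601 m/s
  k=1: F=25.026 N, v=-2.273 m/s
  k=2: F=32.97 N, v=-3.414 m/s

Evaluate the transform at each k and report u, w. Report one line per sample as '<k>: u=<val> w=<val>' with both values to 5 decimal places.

0: u=-1.63059 w=5.36454
1: u=-3.03287 w=-11.08903
2: u=-5.29869 w=-15.91211

k=0: b·v=19.3×0.601=11.59930; √(2b)=6.21289; u=(11.59930+(-21.73))/6.21289=-1.63059, w=(11.59930−(-21.73))/6.21289=5.36454
k=1: b·v=19.3×(-2.273)=-43.86890; √(2b)=6.21289; u=(-43.86890+25.026)/6.21289=-3.03287, w=(-43.86890−25.026)/6.21289=-11.08903
k=2: b·v=19.3×(-3.414)=-65.89020; √(2b)=6.21289; u=(-65.89020+32.97)/6.21289=-5.29869, w=(-65.89020−32.97)/6.21289=-15.91211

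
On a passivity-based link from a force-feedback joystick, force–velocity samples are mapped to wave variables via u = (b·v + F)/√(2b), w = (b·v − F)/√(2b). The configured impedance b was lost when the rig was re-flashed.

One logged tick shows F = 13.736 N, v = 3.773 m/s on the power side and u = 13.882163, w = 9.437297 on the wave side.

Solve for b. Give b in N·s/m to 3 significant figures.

u + w = 23.319460;  u + w = √(2b)·v, so √(2b) = 23.319460/3.773 = 6.180615.
b = (√(2b))²/2 = 38.200000/2 = 19.100000.
(Check via u − w = 2F/√(2b): u − w = 4.444866, 2F/√(2b) = 4.444865.)

b = 19.1 N·s/m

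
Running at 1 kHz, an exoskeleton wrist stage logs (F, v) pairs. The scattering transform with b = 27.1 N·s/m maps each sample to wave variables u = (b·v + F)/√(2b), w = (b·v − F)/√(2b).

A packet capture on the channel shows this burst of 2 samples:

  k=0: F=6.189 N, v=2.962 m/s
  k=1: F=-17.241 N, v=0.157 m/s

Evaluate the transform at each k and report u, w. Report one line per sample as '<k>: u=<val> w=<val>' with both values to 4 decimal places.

0: u=11.7439 w=10.0626
1: u=-1.7639 w=2.9198

k=0: b·v=27.1×2.962=80.2702; √(2b)=7.3621; u=(80.2702+6.189)/7.3621=11.7439, w=(80.2702−6.189)/7.3621=10.0626
k=1: b·v=27.1×0.157=4.2547; √(2b)=7.3621; u=(4.2547+(-17.241))/7.3621=-1.7639, w=(4.2547−(-17.241))/7.3621=2.9198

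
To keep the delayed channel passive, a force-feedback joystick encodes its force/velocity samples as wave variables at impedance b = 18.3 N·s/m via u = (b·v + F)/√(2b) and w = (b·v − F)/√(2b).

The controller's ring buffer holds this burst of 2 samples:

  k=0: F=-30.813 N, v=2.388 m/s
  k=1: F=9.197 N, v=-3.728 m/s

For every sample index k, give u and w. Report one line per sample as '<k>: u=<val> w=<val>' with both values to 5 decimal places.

0: u=2.13022 w=12.31669
1: u=-9.75660 w=-12.79703

k=0: b·v=18.3×2.388=43.70040; √(2b)=6.04979; u=(43.70040+(-30.813))/6.04979=2.13022, w=(43.70040−(-30.813))/6.04979=12.31669
k=1: b·v=18.3×(-3.728)=-68.22240; √(2b)=6.04979; u=(-68.22240+9.197)/6.04979=-9.75660, w=(-68.22240−9.197)/6.04979=-12.79703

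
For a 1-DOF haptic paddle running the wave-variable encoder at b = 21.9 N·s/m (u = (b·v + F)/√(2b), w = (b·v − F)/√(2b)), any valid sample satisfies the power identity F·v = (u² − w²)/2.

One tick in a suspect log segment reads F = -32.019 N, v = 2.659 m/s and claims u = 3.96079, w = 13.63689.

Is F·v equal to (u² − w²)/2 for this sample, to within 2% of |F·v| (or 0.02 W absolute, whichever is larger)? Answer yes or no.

yes

F·v = (-32.019)×2.659 = -85.13852 W.
(u² − w²)/2 = (15.68786 − 185.96477)/2 = -85.13846 W.
|Δ| = 0.00007;  2% of max(1, |F·v|) = 1.70277.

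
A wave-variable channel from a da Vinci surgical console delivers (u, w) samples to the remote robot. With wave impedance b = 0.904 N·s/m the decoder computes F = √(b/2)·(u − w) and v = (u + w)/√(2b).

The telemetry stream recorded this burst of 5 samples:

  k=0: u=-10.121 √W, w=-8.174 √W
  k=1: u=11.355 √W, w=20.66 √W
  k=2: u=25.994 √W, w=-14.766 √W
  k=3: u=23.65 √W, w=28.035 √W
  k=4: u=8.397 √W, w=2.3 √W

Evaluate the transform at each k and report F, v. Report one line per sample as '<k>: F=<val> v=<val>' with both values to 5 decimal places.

0: F=-1.30899 v=-13.60609
1: F=-6.25584 v=23.80972
2: F=27.40333 v=8.35032
3: F=-2.94808 v=38.43840
4: F=4.09907 v=7.95541

k=0: u−w=-1.94700, u+w=-18.29500; √(b/2)=0.67231, √(2b)=1.34462; F=0.67231×(-1.947)=-1.30899, v=-18.29500/1.34462=-13.60609
k=1: u−w=-9.30500, u+w=32.01500; √(b/2)=0.67231, √(2b)=1.34462; F=0.67231×(-9.305)=-6.25584, v=32.01500/1.34462=23.80972
k=2: u−w=40.76000, u+w=11.22800; √(b/2)=0.67231, √(2b)=1.34462; F=0.67231×40.76=27.40333, v=11.22800/1.34462=8.35032
k=3: u−w=-4.38500, u+w=51.68500; √(b/2)=0.67231, √(2b)=1.34462; F=0.67231×(-4.385)=-2.94808, v=51.68500/1.34462=38.43840
k=4: u−w=6.09700, u+w=10.69700; √(b/2)=0.67231, √(2b)=1.34462; F=0.67231×6.097=4.09907, v=10.69700/1.34462=7.95541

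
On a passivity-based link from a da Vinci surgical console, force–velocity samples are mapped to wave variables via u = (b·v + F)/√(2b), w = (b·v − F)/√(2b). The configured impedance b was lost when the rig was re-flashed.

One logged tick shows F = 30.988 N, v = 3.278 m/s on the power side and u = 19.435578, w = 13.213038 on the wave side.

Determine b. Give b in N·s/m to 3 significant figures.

u + w = 32.648616;  u + w = √(2b)·v, so √(2b) = 32.648616/3.278 = 9.959919.
b = (√(2b))²/2 = 99.199996/2 = 49.599998.
(Check via u − w = 2F/√(2b): u − w = 6.222540, 2F/√(2b) = 6.222540.)

b = 49.6 N·s/m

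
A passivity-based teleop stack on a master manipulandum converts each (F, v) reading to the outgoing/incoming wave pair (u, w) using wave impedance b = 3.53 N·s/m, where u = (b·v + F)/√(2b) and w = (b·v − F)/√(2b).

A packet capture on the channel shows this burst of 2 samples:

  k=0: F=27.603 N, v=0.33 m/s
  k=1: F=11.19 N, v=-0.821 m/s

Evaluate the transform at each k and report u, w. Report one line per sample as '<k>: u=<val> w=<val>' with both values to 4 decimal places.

k=0: b·v=3.53×0.33=1.1649; √(2b)=2.6571; u=(1.1649+27.603)/2.6571=10.8269, w=(1.1649−27.603)/2.6571=-9.9501
k=1: b·v=3.53×(-0.821)=-2.8981; √(2b)=2.6571; u=(-2.8981+11.19)/2.6571=3.1207, w=(-2.8981−11.19)/2.6571=-5.3021

0: u=10.8269 w=-9.9501
1: u=3.1207 w=-5.3021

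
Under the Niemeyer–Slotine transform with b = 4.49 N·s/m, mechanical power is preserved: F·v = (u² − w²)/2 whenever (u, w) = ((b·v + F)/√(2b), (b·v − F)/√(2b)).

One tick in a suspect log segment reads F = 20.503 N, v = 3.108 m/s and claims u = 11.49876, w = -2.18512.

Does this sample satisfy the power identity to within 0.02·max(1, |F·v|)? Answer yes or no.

F·v = 20.503×3.108 = 63.7233 W.
(u² − w²)/2 = (132.2215 − 4.7747)/2 = 63.7234 W.
|Δ| = 0.0000;  2% of max(1, |F·v|) = 1.2745.

yes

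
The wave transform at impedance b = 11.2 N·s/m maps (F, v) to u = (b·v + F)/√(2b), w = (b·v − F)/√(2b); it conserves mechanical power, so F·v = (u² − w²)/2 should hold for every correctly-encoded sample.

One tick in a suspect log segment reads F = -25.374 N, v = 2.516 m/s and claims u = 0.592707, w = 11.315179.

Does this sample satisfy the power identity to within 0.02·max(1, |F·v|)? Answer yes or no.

F·v = (-25.374)×2.516 = -63.840984 W.
(u² − w²)/2 = (0.351302 − 128.033276)/2 = -63.840987 W.
|Δ| = 0.000003;  2% of max(1, |F·v|) = 1.276820.

yes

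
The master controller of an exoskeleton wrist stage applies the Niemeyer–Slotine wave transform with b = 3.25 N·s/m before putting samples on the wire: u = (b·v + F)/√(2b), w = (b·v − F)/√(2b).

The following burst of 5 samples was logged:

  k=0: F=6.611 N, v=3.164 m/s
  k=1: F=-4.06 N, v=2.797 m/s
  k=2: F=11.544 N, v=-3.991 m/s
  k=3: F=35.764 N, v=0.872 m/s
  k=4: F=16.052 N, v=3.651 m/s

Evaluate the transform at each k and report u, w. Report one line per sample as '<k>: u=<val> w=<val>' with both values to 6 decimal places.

k=0: b·v=3.25×3.164=10.283000; √(2b)=2.549510; u=(10.283000+6.611)/2.549510=6.626372, w=(10.283000−6.611)/2.549510=1.440277
k=1: b·v=3.25×2.797=9.090250; √(2b)=2.549510; u=(9.090250+(-4.06))/2.549510=1.973026, w=(9.090250−(-4.06))/2.549510=5.157952
k=2: b·v=3.25×(-3.991)=-12.970750; √(2b)=2.549510; u=(-12.970750+11.544)/2.549510=-0.559617, w=(-12.970750−11.544)/2.549510=-9.615476
k=3: b·v=3.25×0.872=2.834000; √(2b)=2.549510; u=(2.834000+35.764)/2.549510=15.139381, w=(2.834000−35.764)/2.549510=-12.916209
k=4: b·v=3.25×3.651=11.865750; √(2b)=2.549510; u=(11.865750+16.052)/2.549510=10.950242, w=(11.865750−16.052)/2.549510=-1.641982

0: u=6.626372 w=1.440277
1: u=1.973026 w=5.157952
2: u=-0.559617 w=-9.615476
3: u=15.139381 w=-12.916209
4: u=10.950242 w=-1.641982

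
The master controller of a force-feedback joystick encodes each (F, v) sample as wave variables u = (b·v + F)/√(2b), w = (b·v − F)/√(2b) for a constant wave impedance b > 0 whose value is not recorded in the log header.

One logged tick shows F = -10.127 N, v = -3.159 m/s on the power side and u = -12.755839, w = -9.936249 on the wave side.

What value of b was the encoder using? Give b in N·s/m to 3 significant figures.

u + w = -22.692088;  u + w = √(2b)·v, so √(2b) = -22.692088/(-3.159) = 7.183314.
b = (√(2b))²/2 = 51.599996/2 = 25.799998.
(Check via u − w = 2F/√(2b): u − w = -2.819590, 2F/√(2b) = -2.819590.)

b = 25.8 N·s/m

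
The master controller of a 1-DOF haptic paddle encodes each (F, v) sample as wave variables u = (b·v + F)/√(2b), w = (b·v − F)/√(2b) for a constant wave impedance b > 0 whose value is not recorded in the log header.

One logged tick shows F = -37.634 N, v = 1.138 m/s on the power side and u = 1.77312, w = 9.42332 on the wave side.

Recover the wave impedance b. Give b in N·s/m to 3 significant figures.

u + w = 11.19644;  u + w = √(2b)·v, so √(2b) = 11.19644/1.138 = 9.83870.
b = (√(2b))²/2 = 96.80001/2 = 48.40000.
(Check via u − w = 2F/√(2b): u − w = -7.65020, 2F/√(2b) = -7.65020.)

b = 48.4 N·s/m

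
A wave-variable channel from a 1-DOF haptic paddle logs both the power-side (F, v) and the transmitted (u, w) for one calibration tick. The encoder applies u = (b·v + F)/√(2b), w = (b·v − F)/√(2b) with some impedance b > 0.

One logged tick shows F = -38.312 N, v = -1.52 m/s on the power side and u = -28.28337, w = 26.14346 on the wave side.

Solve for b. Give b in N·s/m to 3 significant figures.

u + w = -2.1399;  u + w = √(2b)·v, so √(2b) = -2.1399/(-1.52) = 1.4078.
b = (√(2b))²/2 = 1.9820/2 = 0.9910.
(Check via u − w = 2F/√(2b): u − w = -54.4268, 2F/√(2b) = -54.4268.)

b = 0.991 N·s/m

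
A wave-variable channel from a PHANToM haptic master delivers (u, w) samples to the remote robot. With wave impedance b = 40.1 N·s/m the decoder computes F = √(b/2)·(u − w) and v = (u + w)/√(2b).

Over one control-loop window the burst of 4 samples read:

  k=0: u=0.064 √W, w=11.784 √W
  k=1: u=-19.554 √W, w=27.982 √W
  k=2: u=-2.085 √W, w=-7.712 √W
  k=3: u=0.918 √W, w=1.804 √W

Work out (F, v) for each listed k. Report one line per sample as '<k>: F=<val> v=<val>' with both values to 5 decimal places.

0: F=-52.47891 v=1.32299
1: F=-212.85302 v=0.94110
2: F=25.19615 v=-1.09397
3: F=-3.96726 v=0.30395

k=0: u−w=-11.72000, u+w=11.84800; √(b/2)=4.47772, √(2b)=8.95545; F=4.47772×(-11.72)=-52.47891, v=11.84800/8.95545=1.32299
k=1: u−w=-47.53600, u+w=8.42800; √(b/2)=4.47772, √(2b)=8.95545; F=4.47772×(-47.536)=-212.85302, v=8.42800/8.95545=0.94110
k=2: u−w=5.62700, u+w=-9.79700; √(b/2)=4.47772, √(2b)=8.95545; F=4.47772×5.627=25.19615, v=-9.79700/8.95545=-1.09397
k=3: u−w=-0.88600, u+w=2.72200; √(b/2)=4.47772, √(2b)=8.95545; F=4.47772×(-0.886)=-3.96726, v=2.72200/8.95545=0.30395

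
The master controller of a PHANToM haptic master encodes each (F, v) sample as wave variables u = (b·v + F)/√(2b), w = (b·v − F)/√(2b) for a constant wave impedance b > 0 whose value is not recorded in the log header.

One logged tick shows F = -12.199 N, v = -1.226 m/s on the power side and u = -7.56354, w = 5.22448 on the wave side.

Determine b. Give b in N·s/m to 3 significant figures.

b = 1.82 N·s/m

u + w = -2.3391;  u + w = √(2b)·v, so √(2b) = -2.3391/(-1.226) = 1.9079.
b = (√(2b))²/2 = 3.6400/2 = 1.8200.
(Check via u − w = 2F/√(2b): u − w = -12.7880, 2F/√(2b) = -12.7880.)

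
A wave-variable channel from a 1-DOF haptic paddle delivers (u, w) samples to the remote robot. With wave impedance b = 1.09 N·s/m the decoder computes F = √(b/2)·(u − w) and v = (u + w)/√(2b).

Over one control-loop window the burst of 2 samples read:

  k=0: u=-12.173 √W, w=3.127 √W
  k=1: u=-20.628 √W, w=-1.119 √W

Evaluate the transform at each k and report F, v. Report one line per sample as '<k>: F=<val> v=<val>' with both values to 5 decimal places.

k=0: u−w=-15.30000, u+w=-9.04600; √(b/2)=0.73824, √(2b)=1.47648; F=0.73824×(-15.3)=-11.29509, v=-9.04600/1.47648=-6.12672
k=1: u−w=-19.50900, u+w=-21.74700; √(b/2)=0.73824, √(2b)=1.47648; F=0.73824×(-19.509)=-14.40235, v=-21.74700/1.47648=-14.72893

0: F=-11.29509 v=-6.12672
1: F=-14.40235 v=-14.72893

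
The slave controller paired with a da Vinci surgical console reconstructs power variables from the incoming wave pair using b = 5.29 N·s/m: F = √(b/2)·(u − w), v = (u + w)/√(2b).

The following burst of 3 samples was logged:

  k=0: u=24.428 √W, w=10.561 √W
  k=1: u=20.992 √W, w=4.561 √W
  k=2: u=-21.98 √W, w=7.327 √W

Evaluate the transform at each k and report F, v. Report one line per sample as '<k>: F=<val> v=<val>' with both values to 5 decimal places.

k=0: u−w=13.86700, u+w=34.98900; √(b/2)=1.62635, √(2b)=3.25269; F=1.62635×13.867=22.55253, v=34.98900/3.25269=10.75694
k=1: u−w=16.43100, u+w=25.55300; √(b/2)=1.62635, √(2b)=3.25269; F=1.62635×16.431=26.72248, v=25.55300/3.25269=7.85596
k=2: u−w=-29.30700, u+w=-14.65300; √(b/2)=1.62635, √(2b)=3.25269; F=1.62635×(-29.307)=-47.66331, v=-14.65300/3.25269=-4.50489

0: F=22.55253 v=10.75694
1: F=26.72248 v=7.85596
2: F=-47.66331 v=-4.50489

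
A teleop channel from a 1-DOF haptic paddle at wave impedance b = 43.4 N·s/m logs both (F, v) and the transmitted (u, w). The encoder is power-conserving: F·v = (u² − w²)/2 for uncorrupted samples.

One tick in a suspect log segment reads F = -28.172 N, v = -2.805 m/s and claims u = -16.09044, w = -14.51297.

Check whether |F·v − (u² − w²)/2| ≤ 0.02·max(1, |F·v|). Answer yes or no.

no

F·v = (-28.172)×(-2.805) = 79.0225 W.
(u² − w²)/2 = (258.9023 − 210.6263)/2 = 24.1380 W.
|Δ| = 54.8845;  2% of max(1, |F·v|) = 1.5804.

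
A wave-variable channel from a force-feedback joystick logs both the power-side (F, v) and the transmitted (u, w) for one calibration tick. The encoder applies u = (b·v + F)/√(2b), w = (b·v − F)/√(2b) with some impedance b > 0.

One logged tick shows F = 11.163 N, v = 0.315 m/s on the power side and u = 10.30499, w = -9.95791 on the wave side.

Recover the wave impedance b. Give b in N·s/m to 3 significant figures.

u + w = 0.3471;  u + w = √(2b)·v, so √(2b) = 0.3471/0.315 = 1.1018.
b = (√(2b))²/2 = 1.2141/2 = 0.6070.
(Check via u − w = 2F/√(2b): u − w = 20.2629, 2F/√(2b) = 20.2624.)

b = 0.607 N·s/m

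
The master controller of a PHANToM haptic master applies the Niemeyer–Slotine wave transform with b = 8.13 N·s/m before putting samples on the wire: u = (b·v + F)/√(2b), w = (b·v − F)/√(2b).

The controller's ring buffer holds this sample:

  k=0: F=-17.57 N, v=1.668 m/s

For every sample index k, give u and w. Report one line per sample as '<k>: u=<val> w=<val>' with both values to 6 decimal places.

0: u=-0.994244 w=7.720236

k=0: b·v=8.13×1.668=13.560840; √(2b)=4.032369; u=(13.560840+(-17.57))/4.032369=-0.994244, w=(13.560840−(-17.57))/4.032369=7.720236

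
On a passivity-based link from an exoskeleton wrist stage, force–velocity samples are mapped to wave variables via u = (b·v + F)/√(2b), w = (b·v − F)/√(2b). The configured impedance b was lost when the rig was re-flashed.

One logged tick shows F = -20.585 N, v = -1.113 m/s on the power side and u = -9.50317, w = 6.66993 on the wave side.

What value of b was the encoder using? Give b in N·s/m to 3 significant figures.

b = 3.24 N·s/m

u + w = -2.8332;  u + w = √(2b)·v, so √(2b) = -2.8332/(-1.113) = 2.5456.
b = (√(2b))²/2 = 6.4800/2 = 3.2400.
(Check via u − w = 2F/√(2b): u − w = -16.1731, 2F/√(2b) = -16.1731.)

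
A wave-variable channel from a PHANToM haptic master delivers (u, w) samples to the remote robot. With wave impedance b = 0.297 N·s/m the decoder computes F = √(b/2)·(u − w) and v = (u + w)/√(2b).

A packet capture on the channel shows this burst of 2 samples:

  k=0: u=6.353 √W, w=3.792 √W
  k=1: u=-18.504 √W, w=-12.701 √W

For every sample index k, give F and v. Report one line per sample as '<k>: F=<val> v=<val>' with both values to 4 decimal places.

0: F=0.9869 v=13.1631
1: F=-2.2362 v=-40.4884

k=0: u−w=2.5610, u+w=10.1450; √(b/2)=0.3854, √(2b)=0.7707; F=0.3854×2.561=0.9869, v=10.1450/0.7707=13.1631
k=1: u−w=-5.8030, u+w=-31.2050; √(b/2)=0.3854, √(2b)=0.7707; F=0.3854×(-5.803)=-2.2362, v=-31.2050/0.7707=-40.4884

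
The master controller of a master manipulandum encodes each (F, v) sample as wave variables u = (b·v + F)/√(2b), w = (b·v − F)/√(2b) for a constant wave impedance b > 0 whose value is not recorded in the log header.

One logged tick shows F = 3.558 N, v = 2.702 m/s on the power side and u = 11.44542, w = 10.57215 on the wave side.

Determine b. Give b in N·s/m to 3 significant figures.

b = 33.2 N·s/m

u + w = 22.0176;  u + w = √(2b)·v, so √(2b) = 22.0176/2.702 = 8.1486.
b = (√(2b))²/2 = 66.4000/2 = 33.2000.
(Check via u − w = 2F/√(2b): u − w = 0.8733, 2F/√(2b) = 0.8733.)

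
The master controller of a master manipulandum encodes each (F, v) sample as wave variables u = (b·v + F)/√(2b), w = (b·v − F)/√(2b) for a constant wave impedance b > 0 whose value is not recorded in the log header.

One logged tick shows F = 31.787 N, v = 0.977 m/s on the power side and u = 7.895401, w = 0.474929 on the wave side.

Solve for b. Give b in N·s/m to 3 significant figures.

u + w = 8.370330;  u + w = √(2b)·v, so √(2b) = 8.370330/0.977 = 8.567380.
b = (√(2b))²/2 = 73.399996/2 = 36.699998.
(Check via u − w = 2F/√(2b): u − w = 7.420472, 2F/√(2b) = 7.420472.)

b = 36.7 N·s/m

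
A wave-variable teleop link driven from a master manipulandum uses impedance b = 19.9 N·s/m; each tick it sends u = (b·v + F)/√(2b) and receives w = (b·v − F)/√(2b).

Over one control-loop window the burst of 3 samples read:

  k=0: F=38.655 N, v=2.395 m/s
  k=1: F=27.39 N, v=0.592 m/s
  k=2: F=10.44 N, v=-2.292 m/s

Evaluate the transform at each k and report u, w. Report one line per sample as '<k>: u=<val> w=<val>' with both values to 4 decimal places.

k=0: b·v=19.9×2.395=47.6605; √(2b)=6.3087; u=(47.6605+38.655)/6.3087=13.6819, w=(47.6605−38.655)/6.3087=1.4275
k=1: b·v=19.9×0.592=11.7808; √(2b)=6.3087; u=(11.7808+27.39)/6.3087=6.2090, w=(11.7808−27.39)/6.3087=-2.4742
k=2: b·v=19.9×(-2.292)=-45.6108; √(2b)=6.3087; u=(-45.6108+10.44)/6.3087=-5.5749, w=(-45.6108−10.44)/6.3087=-8.8846

0: u=13.6819 w=1.4275
1: u=6.2090 w=-2.4742
2: u=-5.5749 w=-8.8846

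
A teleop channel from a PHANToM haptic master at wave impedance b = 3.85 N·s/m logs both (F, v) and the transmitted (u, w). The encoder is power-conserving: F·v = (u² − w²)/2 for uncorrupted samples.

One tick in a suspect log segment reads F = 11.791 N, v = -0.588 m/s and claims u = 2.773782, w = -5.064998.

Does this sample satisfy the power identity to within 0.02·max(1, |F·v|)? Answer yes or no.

no

F·v = 11.791×(-0.588) = -6.933108 W.
(u² − w²)/2 = (7.693867 − 25.654205)/2 = -8.980169 W.
|Δ| = 2.047061;  2% of max(1, |F·v|) = 0.138662.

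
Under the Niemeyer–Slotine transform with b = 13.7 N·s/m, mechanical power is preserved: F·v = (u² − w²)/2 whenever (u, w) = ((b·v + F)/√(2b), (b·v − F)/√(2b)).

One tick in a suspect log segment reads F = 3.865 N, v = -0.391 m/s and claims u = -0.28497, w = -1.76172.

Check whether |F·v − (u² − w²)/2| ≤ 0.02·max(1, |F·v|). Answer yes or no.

yes

F·v = 3.865×(-0.391) = -1.5112 W.
(u² − w²)/2 = (0.0812 − 3.1037)/2 = -1.5112 W.
|Δ| = 0.0000;  2% of max(1, |F·v|) = 0.0302.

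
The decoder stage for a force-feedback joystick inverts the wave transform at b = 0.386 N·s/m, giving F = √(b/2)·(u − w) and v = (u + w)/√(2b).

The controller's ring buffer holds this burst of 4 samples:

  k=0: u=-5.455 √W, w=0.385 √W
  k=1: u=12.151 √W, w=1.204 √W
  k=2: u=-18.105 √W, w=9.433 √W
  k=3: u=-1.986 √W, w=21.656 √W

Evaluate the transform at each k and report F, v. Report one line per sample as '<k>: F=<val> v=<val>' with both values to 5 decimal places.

0: F=-2.56562 v=-5.77031
1: F=4.80921 v=15.19971
2: F=-12.09793 v=-9.86985
3: F=-10.38635 v=22.38699

k=0: u−w=-5.84000, u+w=-5.07000; √(b/2)=0.43932, √(2b)=0.87864; F=0.43932×(-5.84)=-2.56562, v=-5.07000/0.87864=-5.77031
k=1: u−w=10.94700, u+w=13.35500; √(b/2)=0.43932, √(2b)=0.87864; F=0.43932×10.947=4.80921, v=13.35500/0.87864=15.19971
k=2: u−w=-27.53800, u+w=-8.67200; √(b/2)=0.43932, √(2b)=0.87864; F=0.43932×(-27.538)=-12.09793, v=-8.67200/0.87864=-9.86985
k=3: u−w=-23.64200, u+w=19.67000; √(b/2)=0.43932, √(2b)=0.87864; F=0.43932×(-23.642)=-10.38635, v=19.67000/0.87864=22.38699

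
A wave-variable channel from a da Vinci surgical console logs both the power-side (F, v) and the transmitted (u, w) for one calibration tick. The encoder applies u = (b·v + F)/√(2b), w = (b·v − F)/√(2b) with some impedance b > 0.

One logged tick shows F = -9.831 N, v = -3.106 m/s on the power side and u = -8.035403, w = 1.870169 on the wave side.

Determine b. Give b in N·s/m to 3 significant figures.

u + w = -6.165234;  u + w = √(2b)·v, so √(2b) = -6.165234/(-3.106) = 1.984943.
b = (√(2b))²/2 = 3.940000/2 = 1.970000.
(Check via u − w = 2F/√(2b): u − w = -9.905572, 2F/√(2b) = -9.905572.)

b = 1.97 N·s/m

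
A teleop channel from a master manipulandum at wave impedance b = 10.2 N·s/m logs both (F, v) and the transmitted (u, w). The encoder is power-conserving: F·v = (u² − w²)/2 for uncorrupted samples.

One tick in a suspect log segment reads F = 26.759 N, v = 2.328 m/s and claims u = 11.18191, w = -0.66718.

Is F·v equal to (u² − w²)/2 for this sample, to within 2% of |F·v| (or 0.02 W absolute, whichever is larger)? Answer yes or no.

F·v = 26.759×2.328 = 62.2950 W.
(u² − w²)/2 = (125.0351 − 0.4451)/2 = 62.2950 W.
|Δ| = 0.0000;  2% of max(1, |F·v|) = 1.2459.

yes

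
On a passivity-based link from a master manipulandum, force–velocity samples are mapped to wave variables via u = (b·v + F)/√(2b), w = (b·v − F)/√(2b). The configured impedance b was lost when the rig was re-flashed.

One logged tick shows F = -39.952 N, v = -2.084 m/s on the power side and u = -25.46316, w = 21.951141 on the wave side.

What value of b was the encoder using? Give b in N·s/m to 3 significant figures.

u + w = -3.512019;  u + w = √(2b)·v, so √(2b) = -3.512019/(-2.084) = 1.685230.
b = (√(2b))²/2 = 2.840000/2 = 1.420000.
(Check via u − w = 2F/√(2b): u − w = -47.414301, 2F/√(2b) = -47.414304.)

b = 1.42 N·s/m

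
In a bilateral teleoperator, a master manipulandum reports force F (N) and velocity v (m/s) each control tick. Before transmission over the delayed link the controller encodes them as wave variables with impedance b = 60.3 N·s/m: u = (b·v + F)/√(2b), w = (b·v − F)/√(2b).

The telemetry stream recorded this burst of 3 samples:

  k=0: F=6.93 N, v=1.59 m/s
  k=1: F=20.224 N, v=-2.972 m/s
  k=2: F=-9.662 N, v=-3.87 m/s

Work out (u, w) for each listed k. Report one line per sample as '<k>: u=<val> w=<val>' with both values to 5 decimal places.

k=0: b·v=60.3×1.59=95.87700; √(2b)=10.98180; u=(95.87700+6.93)/10.98180=9.36158, w=(95.87700−6.93)/10.98180=8.09949
k=1: b·v=60.3×(-2.972)=-179.21160; √(2b)=10.98180; u=(-179.21160+20.224)/10.98180=-14.47737, w=(-179.21160−20.224)/10.98180=-18.16055
k=2: b·v=60.3×(-3.87)=-233.36100; √(2b)=10.98180; u=(-233.36100+(-9.662))/10.98180=-22.12961, w=(-233.36100−(-9.662))/10.98180=-20.36997

0: u=9.36158 w=8.09949
1: u=-14.47737 w=-18.16055
2: u=-22.12961 w=-20.36997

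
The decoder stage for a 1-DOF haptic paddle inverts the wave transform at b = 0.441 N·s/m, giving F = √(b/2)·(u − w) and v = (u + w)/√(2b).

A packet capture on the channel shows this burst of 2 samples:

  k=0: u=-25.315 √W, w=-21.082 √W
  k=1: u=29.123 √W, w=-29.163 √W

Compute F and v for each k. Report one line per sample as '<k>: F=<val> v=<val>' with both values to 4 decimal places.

0: F=-1.9877 v=-49.4033
1: F=27.3696 v=-0.0426

k=0: u−w=-4.2330, u+w=-46.3970; √(b/2)=0.4696, √(2b)=0.9391; F=0.4696×(-4.233)=-1.9877, v=-46.3970/0.9391=-49.4033
k=1: u−w=58.2860, u+w=-0.0400; √(b/2)=0.4696, √(2b)=0.9391; F=0.4696×58.286=27.3696, v=-0.0400/0.9391=-0.0426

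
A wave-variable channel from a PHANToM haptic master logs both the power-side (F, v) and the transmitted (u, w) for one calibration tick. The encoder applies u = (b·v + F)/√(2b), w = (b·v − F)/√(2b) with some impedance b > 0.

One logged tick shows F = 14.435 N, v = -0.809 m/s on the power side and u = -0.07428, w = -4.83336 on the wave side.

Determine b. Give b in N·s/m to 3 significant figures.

u + w = -4.90764;  u + w = √(2b)·v, so √(2b) = -4.90764/(-0.809) = 6.06630.
b = (√(2b))²/2 = 36.80005/2 = 18.40002.
(Check via u − w = 2F/√(2b): u − w = 4.75908, 2F/√(2b) = 4.75908.)

b = 18.4 N·s/m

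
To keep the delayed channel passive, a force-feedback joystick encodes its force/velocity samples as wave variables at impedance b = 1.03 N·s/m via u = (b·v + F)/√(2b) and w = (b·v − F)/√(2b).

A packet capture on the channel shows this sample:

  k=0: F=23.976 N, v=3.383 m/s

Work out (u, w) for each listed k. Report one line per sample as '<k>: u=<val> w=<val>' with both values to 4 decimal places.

0: u=19.1326 w=-14.2771

k=0: b·v=1.03×3.383=3.4845; √(2b)=1.4353; u=(3.4845+23.976)/1.4353=19.1326, w=(3.4845−23.976)/1.4353=-14.2771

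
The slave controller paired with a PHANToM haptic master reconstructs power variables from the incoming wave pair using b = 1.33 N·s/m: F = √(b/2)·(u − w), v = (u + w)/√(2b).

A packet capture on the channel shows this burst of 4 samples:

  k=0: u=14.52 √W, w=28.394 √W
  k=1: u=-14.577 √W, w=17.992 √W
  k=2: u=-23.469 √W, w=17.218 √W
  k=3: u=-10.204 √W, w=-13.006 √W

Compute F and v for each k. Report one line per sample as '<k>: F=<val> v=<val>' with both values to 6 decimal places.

k=0: u−w=-13.874000, u+w=42.914000; √(b/2)=0.815475, √(2b)=1.630951; F=0.815475×(-13.874)=-11.313905, v=42.914000/1.630951=26.312262
k=1: u−w=-32.569000, u+w=3.415000; √(b/2)=0.815475, √(2b)=1.630951; F=0.815475×(-32.569)=-26.559216, v=3.415000/1.630951=2.093871
k=2: u−w=-40.687000, u+w=-6.251000; √(b/2)=0.815475, √(2b)=1.630951; F=0.815475×(-40.687)=-33.179244, v=-6.251000/1.630951=-3.832734
k=3: u−w=2.802000, u+w=-23.210000; √(b/2)=0.815475, √(2b)=1.630951; F=0.815475×2.802=2.284962, v=-23.210000/1.630951=-14.230964

0: F=-11.313905 v=26.312262
1: F=-26.559216 v=2.093871
2: F=-33.179244 v=-3.832734
3: F=2.284962 v=-14.230964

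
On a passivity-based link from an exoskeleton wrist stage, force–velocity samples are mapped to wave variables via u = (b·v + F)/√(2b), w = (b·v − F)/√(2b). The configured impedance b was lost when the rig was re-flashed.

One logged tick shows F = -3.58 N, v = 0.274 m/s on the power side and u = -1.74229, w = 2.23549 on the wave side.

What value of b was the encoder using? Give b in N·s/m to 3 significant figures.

b = 1.62 N·s/m

u + w = 0.4932;  u + w = √(2b)·v, so √(2b) = 0.4932/0.274 = 1.8000.
b = (√(2b))²/2 = 3.2400/2 = 1.6200.
(Check via u − w = 2F/√(2b): u − w = -3.9778, 2F/√(2b) = -3.9778.)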